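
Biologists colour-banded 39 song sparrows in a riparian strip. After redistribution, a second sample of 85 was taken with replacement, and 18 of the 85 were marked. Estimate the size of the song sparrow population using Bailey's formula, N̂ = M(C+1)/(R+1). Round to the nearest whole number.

N̂ = 39·(85+1)/(18+1) = 39·86/19 = 3354/19 ≈ 176.5 → 177

N ≈ 177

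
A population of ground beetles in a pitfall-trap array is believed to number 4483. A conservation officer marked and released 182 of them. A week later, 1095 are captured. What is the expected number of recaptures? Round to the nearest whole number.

The marked fraction of the population is 182/4483, so in a sample of 1095 expect C·(M/N) marked.
E[R] = 182 × 1095 / 4483 = 199290 / 4483 ≈ 44.45 → 44

expected recaptures ≈ 44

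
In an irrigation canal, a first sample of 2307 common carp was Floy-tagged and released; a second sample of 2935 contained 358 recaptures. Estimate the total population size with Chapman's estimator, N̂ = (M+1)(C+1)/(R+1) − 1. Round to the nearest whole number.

N̂ = (2307+1)(2935+1)/(358+1) − 1 = 2308·2936/359 − 1
= 6776288/359 − 1 ≈ 18875.45 − 1 ≈ 18874.45 → 18874

N ≈ 18,874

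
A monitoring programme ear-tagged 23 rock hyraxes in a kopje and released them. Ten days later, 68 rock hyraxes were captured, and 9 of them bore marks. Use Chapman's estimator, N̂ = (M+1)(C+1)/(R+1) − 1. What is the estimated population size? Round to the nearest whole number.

N̂ = (23+1)(68+1)/(9+1) − 1 = 24·69/10 − 1
= 1656/10 − 1 ≈ 165.6 − 1 ≈ 164.6 → 165

N ≈ 165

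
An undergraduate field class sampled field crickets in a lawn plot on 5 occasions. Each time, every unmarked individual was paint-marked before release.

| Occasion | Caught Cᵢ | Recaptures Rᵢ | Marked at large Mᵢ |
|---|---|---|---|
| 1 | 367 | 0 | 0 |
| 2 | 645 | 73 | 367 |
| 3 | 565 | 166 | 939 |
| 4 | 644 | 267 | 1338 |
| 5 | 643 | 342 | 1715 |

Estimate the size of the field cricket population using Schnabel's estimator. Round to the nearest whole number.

N ≈ 3221

Σ MᵢCᵢ = 0·367 + 367·645 + 939·565 + 1338·644 + 1715·643 = 0 + 236715 + 530535 + 861672 + 1102745 = 2731667
Σ Rᵢ = 0 + 73 + 166 + 267 + 342 = 848
N̂ = 2731667 / 848 ≈ 3221.3 → 3221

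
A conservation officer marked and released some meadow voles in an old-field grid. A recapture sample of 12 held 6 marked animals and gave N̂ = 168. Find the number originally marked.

M = 84

From N = M·C/R: M = N·R / C = 168·6 / 12 = 1008 / 12 = 84.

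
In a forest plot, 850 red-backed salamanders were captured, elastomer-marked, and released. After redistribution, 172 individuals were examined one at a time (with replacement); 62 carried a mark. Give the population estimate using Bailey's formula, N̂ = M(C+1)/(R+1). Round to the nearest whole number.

N ≈ 2334

N̂ = 850·(172+1)/(62+1) = 850·173/63 = 147050/63 ≈ 2334.1 → 2334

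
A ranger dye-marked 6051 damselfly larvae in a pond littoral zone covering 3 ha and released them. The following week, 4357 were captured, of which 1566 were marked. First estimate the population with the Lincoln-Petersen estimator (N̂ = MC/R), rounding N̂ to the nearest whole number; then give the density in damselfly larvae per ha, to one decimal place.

N̂ = 6051·4357/1566 = 26364207/1566 ≈ 16835.4 → 16835
Density = N̂ / area = 16835 / 3 ≈ 5611.67 → 5611.7 per ha

density ≈ 5611.7 damselfly larvae per ha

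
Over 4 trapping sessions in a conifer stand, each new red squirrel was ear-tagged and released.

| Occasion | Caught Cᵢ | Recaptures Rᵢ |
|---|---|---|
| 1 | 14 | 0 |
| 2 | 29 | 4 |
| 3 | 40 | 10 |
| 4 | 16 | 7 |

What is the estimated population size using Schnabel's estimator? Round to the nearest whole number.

Marked at large before each occasion: Mᵢ = Σⱼ<ᵢ (Cⱼ − Rⱼ) → M1=0, M2=14, M3=39, M4=69
Σ MᵢCᵢ = 0·14 + 14·29 + 39·40 + 69·16 = 0 + 406 + 1560 + 1104 = 3070
Σ Rᵢ = 0 + 4 + 10 + 7 = 21
N̂ = 3070 / 21 ≈ 146.2 → 146

N ≈ 146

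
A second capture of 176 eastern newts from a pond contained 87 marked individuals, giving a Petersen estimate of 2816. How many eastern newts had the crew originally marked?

From N = M·C/R: M = N·R / C = 2816·87 / 176 = 244992 / 176 = 1392.

M = 1392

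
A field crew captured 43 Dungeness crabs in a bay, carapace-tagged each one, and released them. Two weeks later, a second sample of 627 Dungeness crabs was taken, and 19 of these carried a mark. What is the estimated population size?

N = (43 × 627) / 19 = 26961 / 19 = 1419

N = 1419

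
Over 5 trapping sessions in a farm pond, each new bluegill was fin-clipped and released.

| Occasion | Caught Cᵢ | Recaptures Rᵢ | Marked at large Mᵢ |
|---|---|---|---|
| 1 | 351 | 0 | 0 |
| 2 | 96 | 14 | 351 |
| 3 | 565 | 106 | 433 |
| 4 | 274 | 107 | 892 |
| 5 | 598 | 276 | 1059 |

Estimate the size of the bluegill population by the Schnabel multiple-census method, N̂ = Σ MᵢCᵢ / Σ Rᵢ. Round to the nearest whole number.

Σ MᵢCᵢ = 0·351 + 351·96 + 433·565 + 892·274 + 1059·598 = 0 + 33696 + 244645 + 244408 + 633282 = 1156031
Σ Rᵢ = 0 + 14 + 106 + 107 + 276 = 503
N̂ = 1156031 / 503 ≈ 2298.3 → 2298

N ≈ 2298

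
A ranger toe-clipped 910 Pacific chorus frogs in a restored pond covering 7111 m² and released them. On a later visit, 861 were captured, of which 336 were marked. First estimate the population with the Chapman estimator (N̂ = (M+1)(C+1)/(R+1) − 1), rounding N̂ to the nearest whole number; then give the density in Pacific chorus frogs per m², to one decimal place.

N̂ = 911·862/337 − 1 = 785282/337 − 1 ≈ 2329.2 → 2329
Density = N̂ / area = 2329 / 7111 ≈ 0.33 → 0.3 per m²

density ≈ 0.3 Pacific chorus frogs per m²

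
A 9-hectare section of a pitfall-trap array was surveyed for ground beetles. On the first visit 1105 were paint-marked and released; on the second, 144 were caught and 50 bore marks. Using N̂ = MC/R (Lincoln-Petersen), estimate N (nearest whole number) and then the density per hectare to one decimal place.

density ≈ 353.6 ground beetles per hectare

N̂ = 1105·144/50 = 159120/50 ≈ 3182.4 → 3182
Density = N̂ / area = 3182 / 9 ≈ 353.56 → 353.6 per hectare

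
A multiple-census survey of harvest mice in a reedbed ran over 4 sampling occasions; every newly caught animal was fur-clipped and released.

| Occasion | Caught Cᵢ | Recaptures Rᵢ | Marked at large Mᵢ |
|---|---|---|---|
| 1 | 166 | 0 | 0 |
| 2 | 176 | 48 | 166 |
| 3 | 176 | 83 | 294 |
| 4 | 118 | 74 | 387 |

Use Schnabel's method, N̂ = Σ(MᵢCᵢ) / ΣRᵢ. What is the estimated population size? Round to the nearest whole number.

N ≈ 618

Σ MᵢCᵢ = 0·166 + 166·176 + 294·176 + 387·118 = 0 + 29216 + 51744 + 45666 = 126626
Σ Rᵢ = 0 + 48 + 83 + 74 = 205
N̂ = 126626 / 205 ≈ 617.7 → 618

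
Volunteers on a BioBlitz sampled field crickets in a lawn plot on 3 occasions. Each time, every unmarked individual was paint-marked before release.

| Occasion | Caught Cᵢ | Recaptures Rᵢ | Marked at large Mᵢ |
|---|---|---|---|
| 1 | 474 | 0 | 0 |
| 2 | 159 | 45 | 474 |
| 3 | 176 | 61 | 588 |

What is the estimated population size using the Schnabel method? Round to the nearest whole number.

N ≈ 1687

Σ MᵢCᵢ = 0·474 + 474·159 + 588·176 = 0 + 75366 + 103488 = 178854
Σ Rᵢ = 0 + 45 + 61 = 106
N̂ = 178854 / 106 ≈ 1687.3 → 1687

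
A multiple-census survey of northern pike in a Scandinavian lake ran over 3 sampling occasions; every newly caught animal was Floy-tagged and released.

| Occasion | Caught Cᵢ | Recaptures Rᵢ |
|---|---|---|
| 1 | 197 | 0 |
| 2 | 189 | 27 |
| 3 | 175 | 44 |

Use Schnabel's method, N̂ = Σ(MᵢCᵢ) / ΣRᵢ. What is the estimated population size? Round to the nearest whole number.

N ≈ 1409

Marked at large before each occasion: Mᵢ = Σⱼ<ᵢ (Cⱼ − Rⱼ) → M1=0, M2=197, M3=359
Σ MᵢCᵢ = 0·197 + 197·189 + 359·175 = 0 + 37233 + 62825 = 100058
Σ Rᵢ = 0 + 27 + 44 = 71
N̂ = 100058 / 71 ≈ 1409.3 → 1409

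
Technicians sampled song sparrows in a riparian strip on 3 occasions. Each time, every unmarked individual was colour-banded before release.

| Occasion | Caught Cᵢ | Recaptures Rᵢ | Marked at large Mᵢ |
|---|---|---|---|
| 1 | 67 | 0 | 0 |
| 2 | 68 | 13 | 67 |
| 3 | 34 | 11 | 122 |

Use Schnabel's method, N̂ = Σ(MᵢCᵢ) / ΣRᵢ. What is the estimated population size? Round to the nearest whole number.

Σ MᵢCᵢ = 0·67 + 67·68 + 122·34 = 0 + 4556 + 4148 = 8704
Σ Rᵢ = 0 + 13 + 11 = 24
N̂ = 8704 / 24 ≈ 362.7 → 363

N ≈ 363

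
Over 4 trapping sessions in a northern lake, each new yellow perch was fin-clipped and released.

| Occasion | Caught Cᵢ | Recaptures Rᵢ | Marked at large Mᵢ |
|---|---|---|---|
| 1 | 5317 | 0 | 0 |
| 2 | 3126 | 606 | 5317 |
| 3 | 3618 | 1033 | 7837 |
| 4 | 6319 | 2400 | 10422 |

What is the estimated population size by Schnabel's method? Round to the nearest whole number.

Σ MᵢCᵢ = 0·5317 + 5317·3126 + 7837·3618 + 10422·6319 = 0 + 16620942 + 28354266 + 65856618 = 110831826
Σ Rᵢ = 0 + 606 + 1033 + 2400 = 4039
N̂ = 110831826 / 4039 ≈ 27440.4 → 27440

N ≈ 27,440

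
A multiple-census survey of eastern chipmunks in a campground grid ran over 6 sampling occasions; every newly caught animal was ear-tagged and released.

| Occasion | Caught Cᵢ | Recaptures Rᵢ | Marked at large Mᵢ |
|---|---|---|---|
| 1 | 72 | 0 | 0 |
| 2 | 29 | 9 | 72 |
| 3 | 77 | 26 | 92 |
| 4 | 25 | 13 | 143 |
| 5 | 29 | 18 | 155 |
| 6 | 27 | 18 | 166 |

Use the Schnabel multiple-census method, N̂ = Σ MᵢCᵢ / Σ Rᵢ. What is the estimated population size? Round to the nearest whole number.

Σ MᵢCᵢ = 0·72 + 72·29 + 92·77 + 143·25 + 155·29 + 166·27 = 0 + 2088 + 7084 + 3575 + 4495 + 4482 = 21724
Σ Rᵢ = 0 + 9 + 26 + 13 + 18 + 18 = 84
N̂ = 21724 / 84 ≈ 258.6 → 259

N ≈ 259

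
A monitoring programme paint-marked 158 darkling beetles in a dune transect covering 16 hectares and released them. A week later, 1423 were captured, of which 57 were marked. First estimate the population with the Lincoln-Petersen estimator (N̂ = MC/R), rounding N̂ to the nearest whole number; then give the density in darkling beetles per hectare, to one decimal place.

N̂ = 158·1423/57 = 224834/57 ≈ 3944.46 → 3944
Density = N̂ / area = 3944 / 16 ≈ 246.50 → 246.5 per hectare

density ≈ 246.5 darkling beetles per hectare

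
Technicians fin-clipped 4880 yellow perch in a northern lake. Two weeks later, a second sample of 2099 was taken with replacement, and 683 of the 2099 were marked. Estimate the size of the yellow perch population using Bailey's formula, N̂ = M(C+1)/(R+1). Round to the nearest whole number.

N ≈ 14,982

N̂ = 4880·(2099+1)/(683+1) = 4880·2100/684 = 10248000/684 ≈ 14982.46 → 14982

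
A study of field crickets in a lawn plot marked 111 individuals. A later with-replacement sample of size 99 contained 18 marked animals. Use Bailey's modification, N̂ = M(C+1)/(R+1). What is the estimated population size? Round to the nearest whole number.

N̂ = 111·(99+1)/(18+1) = 111·100/19 = 11100/19 ≈ 584.2 → 584

N ≈ 584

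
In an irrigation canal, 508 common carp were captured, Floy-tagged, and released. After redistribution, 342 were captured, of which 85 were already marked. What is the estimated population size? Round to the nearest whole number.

N ≈ 2044

The marked fraction in the recapture sample should equal the marked fraction in the population: 85/342 = 508/N.
N = (508 × 342) / 85 = 173736 / 85 ≈ 2044.0 → 2044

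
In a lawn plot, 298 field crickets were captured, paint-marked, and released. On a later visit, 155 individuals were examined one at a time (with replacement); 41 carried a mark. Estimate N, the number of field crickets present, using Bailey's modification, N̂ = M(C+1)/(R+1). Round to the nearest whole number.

N ≈ 1107

N̂ = 298·(155+1)/(41+1) = 298·156/42 = 46488/42 ≈ 1106.9 → 1107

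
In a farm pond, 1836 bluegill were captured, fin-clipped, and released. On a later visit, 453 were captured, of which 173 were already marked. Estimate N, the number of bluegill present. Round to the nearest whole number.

Lincoln-Petersen assumes M/N = R/C, so N = M·C / R.
N = (1836 × 453) / 173 = 831708 / 173 ≈ 4807.6 → 4808

N ≈ 4808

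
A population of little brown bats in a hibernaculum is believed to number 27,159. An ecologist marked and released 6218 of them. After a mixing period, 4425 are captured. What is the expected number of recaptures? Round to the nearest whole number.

The marked fraction of the population is 6218/27159, so in a sample of 4425 expect C·(M/N) marked.
E[R] = 6218 × 4425 / 27159 = 27514650 / 27159 ≈ 1013.1 → 1013

expected recaptures ≈ 1013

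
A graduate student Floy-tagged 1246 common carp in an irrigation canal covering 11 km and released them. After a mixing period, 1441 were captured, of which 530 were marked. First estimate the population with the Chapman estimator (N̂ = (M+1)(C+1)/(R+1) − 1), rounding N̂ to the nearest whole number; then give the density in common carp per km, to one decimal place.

density ≈ 307.7 common carp per km

N̂ = 1247·1442/531 − 1 = 1798174/531 − 1 ≈ 3385.4 → 3385
Density = N̂ / area = 3385 / 11 ≈ 307.73 → 307.7 per km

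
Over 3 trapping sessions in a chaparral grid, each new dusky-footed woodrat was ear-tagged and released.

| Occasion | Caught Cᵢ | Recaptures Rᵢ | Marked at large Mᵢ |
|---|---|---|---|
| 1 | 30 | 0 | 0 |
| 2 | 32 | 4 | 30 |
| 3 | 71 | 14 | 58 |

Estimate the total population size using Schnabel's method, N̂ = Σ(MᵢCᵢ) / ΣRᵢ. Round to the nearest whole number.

Σ MᵢCᵢ = 0·30 + 30·32 + 58·71 = 0 + 960 + 4118 = 5078
Σ Rᵢ = 0 + 4 + 14 = 18
N̂ = 5078 / 18 ≈ 282.1 → 282

N ≈ 282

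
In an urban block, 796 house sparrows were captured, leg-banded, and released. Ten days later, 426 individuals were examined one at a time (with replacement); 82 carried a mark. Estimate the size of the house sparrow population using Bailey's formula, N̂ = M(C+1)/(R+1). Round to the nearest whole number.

N̂ = 796·(426+1)/(82+1) = 796·427/83 = 339892/83 ≈ 4095.1 → 4095

N ≈ 4095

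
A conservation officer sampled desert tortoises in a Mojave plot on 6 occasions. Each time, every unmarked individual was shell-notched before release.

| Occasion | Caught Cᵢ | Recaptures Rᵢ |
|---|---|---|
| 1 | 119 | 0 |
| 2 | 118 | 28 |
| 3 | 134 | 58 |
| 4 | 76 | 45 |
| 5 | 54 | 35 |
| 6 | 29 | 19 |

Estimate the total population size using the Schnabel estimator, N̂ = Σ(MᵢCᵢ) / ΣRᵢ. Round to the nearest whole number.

Marked at large before each occasion: Mᵢ = Σⱼ<ᵢ (Cⱼ − Rⱼ) → M1=0, M2=119, M3=209, M4=285, M5=316, M6=335
Σ MᵢCᵢ = 0·119 + 119·118 + 209·134 + 285·76 + 316·54 + 335·29 = 0 + 14042 + 28006 + 21660 + 17064 + 9715 = 90487
Σ Rᵢ = 0 + 28 + 58 + 45 + 35 + 19 = 185
N̂ = 90487 / 185 ≈ 489.1 → 489

N ≈ 489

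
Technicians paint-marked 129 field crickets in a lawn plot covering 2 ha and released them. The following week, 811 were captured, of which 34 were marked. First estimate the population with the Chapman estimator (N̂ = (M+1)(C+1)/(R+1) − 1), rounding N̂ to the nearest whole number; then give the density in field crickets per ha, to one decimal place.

density ≈ 1507.5 field crickets per ha

N̂ = 130·812/35 − 1 = 105560/35 − 1 = 3015
Density = N̂ / area = 3015 / 2 ≈ 1507.50 → 1507.5 per ha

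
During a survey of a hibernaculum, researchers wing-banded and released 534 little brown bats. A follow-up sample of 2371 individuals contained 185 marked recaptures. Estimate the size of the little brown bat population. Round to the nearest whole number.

N = (534 × 2371) / 185 = 1266114 / 185 ≈ 6843.9 → 6844

N ≈ 6844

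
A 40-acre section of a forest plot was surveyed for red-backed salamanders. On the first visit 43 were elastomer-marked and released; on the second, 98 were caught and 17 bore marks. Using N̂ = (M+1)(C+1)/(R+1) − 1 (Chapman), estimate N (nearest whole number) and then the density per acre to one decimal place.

density ≈ 6.0 red-backed salamanders per acre

N̂ = 44·99/18 − 1 = 4356/18 − 1 = 241
Density = N̂ / area = 241 / 40 ≈ 6.03 → 6.0 per acre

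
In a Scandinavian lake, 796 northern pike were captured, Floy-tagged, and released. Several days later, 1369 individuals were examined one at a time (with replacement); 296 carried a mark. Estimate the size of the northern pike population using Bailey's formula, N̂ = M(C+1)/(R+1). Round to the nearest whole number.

N ≈ 3672

N̂ = 796·(1369+1)/(296+1) = 796·1370/297 = 1090520/297 ≈ 3671.8 → 3672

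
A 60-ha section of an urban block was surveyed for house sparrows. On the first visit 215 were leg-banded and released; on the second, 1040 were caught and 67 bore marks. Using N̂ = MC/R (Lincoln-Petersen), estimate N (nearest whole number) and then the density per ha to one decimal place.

N̂ = 215·1040/67 = 223600/67 ≈ 3337.3 → 3337
Density = N̂ / area = 3337 / 60 ≈ 55.62 → 55.6 per ha

density ≈ 55.6 house sparrows per ha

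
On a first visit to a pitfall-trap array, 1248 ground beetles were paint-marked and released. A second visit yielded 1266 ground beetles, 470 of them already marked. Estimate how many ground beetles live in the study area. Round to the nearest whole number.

N ≈ 3362

N = (1248 × 1266) / 470 = 1579968 / 470 ≈ 3361.6 → 3362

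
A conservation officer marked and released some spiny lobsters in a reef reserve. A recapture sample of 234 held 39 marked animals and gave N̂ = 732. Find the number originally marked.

From N = M·C/R: M = N·R / C = 732·39 / 234 = 28548 / 234 = 122.

M = 122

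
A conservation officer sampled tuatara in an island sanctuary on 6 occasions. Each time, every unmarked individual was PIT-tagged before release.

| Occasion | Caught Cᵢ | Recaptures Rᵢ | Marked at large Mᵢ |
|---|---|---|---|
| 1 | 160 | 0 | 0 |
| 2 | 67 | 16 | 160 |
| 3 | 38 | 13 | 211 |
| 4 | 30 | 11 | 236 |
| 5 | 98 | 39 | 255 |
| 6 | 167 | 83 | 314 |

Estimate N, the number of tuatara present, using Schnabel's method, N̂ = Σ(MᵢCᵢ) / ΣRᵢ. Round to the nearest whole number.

N ≈ 637

Σ MᵢCᵢ = 0·160 + 160·67 + 211·38 + 236·30 + 255·98 + 314·167 = 0 + 10720 + 8018 + 7080 + 24990 + 52438 = 103246
Σ Rᵢ = 0 + 16 + 13 + 11 + 39 + 83 = 162
N̂ = 103246 / 162 ≈ 637.3 → 637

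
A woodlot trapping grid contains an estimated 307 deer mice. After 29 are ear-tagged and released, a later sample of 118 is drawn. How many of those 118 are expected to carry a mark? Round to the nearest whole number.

The marked fraction of the population is 29/307, so in a sample of 118 expect C·(M/N) marked.
E[R] = 29 × 118 / 307 = 3422 / 307 ≈ 11.1 → 11

expected recaptures ≈ 11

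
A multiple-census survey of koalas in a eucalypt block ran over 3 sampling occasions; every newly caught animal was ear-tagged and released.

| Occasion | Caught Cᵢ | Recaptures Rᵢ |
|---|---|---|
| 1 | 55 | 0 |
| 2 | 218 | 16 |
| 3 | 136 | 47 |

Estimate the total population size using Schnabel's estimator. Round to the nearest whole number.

N ≈ 745

Marked at large before each occasion: Mᵢ = Σⱼ<ᵢ (Cⱼ − Rⱼ) → M1=0, M2=55, M3=257
Σ MᵢCᵢ = 0·55 + 55·218 + 257·136 = 0 + 11990 + 34952 = 46942
Σ Rᵢ = 0 + 16 + 47 = 63
N̂ = 46942 / 63 ≈ 745.1 → 745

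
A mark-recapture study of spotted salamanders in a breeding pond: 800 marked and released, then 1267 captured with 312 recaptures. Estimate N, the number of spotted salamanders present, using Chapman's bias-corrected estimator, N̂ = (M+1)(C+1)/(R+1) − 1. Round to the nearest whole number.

N̂ = (800+1)(1267+1)/(312+1) − 1 = 801·1268/313 − 1
= 1015668/313 − 1 ≈ 3244.9 − 1 ≈ 3243.9 → 3244

N ≈ 3244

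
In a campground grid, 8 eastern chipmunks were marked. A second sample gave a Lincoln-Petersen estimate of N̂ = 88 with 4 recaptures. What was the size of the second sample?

From N = M·C/R: C = N·R / M = 88·4 / 8 = 352 / 8 = 44.

C = 44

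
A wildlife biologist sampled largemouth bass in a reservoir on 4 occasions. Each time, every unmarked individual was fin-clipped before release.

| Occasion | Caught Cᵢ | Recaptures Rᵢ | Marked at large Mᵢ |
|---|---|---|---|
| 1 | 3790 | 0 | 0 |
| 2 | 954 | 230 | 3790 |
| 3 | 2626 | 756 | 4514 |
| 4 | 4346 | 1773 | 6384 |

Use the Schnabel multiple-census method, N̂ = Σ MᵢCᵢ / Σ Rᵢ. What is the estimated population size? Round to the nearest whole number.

Σ MᵢCᵢ = 0·3790 + 3790·954 + 4514·2626 + 6384·4346 = 0 + 3615660 + 11853764 + 27744864 = 43214288
Σ Rᵢ = 0 + 230 + 756 + 1773 = 2759
N̂ = 43214288 / 2759 ≈ 15663.0 → 15663

N ≈ 15,663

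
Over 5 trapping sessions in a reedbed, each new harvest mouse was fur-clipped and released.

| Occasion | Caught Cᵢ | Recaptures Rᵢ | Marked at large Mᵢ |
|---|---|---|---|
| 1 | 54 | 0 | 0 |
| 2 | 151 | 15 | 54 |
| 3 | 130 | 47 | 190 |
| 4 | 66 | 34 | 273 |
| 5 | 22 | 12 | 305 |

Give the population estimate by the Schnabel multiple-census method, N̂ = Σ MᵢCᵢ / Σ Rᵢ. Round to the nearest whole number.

N ≈ 533

Σ MᵢCᵢ = 0·54 + 54·151 + 190·130 + 273·66 + 305·22 = 0 + 8154 + 24700 + 18018 + 6710 = 57582
Σ Rᵢ = 0 + 15 + 47 + 34 + 12 = 108
N̂ = 57582 / 108 ≈ 533.2 → 533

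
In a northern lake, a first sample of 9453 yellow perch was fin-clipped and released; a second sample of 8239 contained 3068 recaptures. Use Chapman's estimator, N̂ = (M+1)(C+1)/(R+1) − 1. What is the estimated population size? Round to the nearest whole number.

N̂ = (9453+1)(8239+1)/(3068+1) − 1 = 9454·8240/3069 − 1
= 77900960/3069 − 1 ≈ 25383.2 − 1 ≈ 25382.2 → 25382

N ≈ 25,382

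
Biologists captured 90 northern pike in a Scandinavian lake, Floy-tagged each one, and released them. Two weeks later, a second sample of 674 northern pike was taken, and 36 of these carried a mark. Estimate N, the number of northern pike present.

The marked fraction in the recapture sample should equal the marked fraction in the population: 36/674 = 90/N.
N = (90 × 674) / 36 = 60660 / 36 = 1685

N = 1685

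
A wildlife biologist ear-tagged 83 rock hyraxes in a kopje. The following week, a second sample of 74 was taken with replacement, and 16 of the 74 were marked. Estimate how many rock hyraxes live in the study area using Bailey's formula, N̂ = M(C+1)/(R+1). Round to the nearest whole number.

N ≈ 366

N̂ = 83·(74+1)/(16+1) = 83·75/17 = 6225/17 ≈ 366.2 → 366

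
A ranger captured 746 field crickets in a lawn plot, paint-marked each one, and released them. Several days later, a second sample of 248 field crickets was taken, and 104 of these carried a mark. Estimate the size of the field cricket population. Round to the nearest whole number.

If marked individuals mix randomly, R/C ≈ M/N, giving N ≈ M·C/R.
N = (746 × 248) / 104 = 185008 / 104 ≈ 1778.9 → 1779

N ≈ 1779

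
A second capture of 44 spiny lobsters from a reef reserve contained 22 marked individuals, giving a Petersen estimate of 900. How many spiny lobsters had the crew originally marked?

From N = M·C/R: M = N·R / C = 900·22 / 44 = 19800 / 44 = 450.

M = 450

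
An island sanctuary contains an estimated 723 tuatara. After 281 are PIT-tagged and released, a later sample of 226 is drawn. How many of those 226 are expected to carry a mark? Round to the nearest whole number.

expected recaptures ≈ 88

The marked fraction of the population is 281/723, so in a sample of 226 expect C·(M/N) marked.
E[R] = 281 × 226 / 723 = 63506 / 723 ≈ 87.8 → 88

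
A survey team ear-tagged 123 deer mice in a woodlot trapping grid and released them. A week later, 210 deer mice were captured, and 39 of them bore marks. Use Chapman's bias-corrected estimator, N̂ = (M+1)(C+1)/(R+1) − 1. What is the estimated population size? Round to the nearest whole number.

N ≈ 653

N̂ = (123+1)(210+1)/(39+1) − 1 = 124·211/40 − 1
= 26164/40 − 1 ≈ 654.1 − 1 ≈ 653.1 → 653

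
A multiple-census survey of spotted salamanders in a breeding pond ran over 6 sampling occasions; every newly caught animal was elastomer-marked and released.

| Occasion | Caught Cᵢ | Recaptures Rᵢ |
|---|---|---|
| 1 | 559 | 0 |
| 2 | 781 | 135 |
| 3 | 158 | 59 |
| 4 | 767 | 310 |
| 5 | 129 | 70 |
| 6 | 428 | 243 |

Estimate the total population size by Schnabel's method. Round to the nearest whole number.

Marked at large before each occasion: Mᵢ = Σⱼ<ᵢ (Cⱼ − Rⱼ) → M1=0, M2=559, M3=1205, M4=1304, M5=1761, M6=1820
Σ MᵢCᵢ = 0·559 + 559·781 + 1205·158 + 1304·767 + 1761·129 + 1820·428 = 0 + 436579 + 190390 + 1000168 + 227169 + 778960 = 2633266
Σ Rᵢ = 0 + 135 + 59 + 310 + 70 + 243 = 817
N̂ = 2633266 / 817 ≈ 3223.1 → 3223

N ≈ 3223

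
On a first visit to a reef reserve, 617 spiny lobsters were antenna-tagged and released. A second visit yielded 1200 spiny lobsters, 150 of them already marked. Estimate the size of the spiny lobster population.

If marked individuals mix randomly, R/C ≈ M/N, giving N ≈ M·C/R.
N = (617 × 1200) / 150 = 740400 / 150 = 4936

N = 4936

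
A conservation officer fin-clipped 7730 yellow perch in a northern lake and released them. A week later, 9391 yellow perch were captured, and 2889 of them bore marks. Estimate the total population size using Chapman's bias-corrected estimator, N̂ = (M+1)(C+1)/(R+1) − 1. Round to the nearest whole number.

N ≈ 25,123

N̂ = (7730+1)(9391+1)/(2889+1) − 1 = 7731·9392/2890 − 1
= 72609552/2890 − 1 ≈ 25124.4 − 1 ≈ 25123.4 → 25123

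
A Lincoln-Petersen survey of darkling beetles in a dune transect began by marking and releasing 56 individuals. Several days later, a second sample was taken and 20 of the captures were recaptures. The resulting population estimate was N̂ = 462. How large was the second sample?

C = 165

From N = M·C/R: C = N·R / M = 462·20 / 56 = 9240 / 56 = 165.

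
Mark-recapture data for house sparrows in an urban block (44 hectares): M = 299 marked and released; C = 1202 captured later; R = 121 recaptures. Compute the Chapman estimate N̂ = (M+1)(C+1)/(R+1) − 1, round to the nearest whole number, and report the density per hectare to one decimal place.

N̂ = 300·1203/122 − 1 = 360900/122 − 1 ≈ 2957.2 → 2957
Density = N̂ / area = 2957 / 44 ≈ 67.20 → 67.2 per hectare

density ≈ 67.2 house sparrows per hectare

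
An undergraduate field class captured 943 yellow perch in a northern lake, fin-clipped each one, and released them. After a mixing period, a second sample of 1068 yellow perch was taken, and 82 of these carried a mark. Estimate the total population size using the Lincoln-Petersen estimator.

N = 12,282

The marked fraction in the recapture sample should equal the marked fraction in the population: 82/1068 = 943/N.
N = (943 × 1068) / 82 = 1007124 / 82 = 12282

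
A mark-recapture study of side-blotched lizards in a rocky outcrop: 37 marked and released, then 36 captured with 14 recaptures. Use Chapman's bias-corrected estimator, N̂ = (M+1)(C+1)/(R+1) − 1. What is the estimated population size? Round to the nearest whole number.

N ≈ 93

N̂ = (37+1)(36+1)/(14+1) − 1 = 38·37/15 − 1
= 1406/15 − 1 ≈ 93.7 − 1 ≈ 92.7 → 93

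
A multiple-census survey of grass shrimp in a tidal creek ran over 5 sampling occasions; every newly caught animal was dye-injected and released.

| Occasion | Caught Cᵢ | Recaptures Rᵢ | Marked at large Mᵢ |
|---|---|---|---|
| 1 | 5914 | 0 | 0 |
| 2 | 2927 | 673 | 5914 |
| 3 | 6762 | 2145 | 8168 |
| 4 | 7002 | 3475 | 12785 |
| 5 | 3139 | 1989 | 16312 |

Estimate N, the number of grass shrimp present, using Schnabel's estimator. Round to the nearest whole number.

Σ MᵢCᵢ = 0·5914 + 5914·2927 + 8168·6762 + 12785·7002 + 16312·3139 = 0 + 17310278 + 55232016 + 89520570 + 51203368 = 213266232
Σ Rᵢ = 0 + 673 + 2145 + 3475 + 1989 = 8282
N̂ = 213266232 / 8282 ≈ 25750.6 → 25751

N ≈ 25,751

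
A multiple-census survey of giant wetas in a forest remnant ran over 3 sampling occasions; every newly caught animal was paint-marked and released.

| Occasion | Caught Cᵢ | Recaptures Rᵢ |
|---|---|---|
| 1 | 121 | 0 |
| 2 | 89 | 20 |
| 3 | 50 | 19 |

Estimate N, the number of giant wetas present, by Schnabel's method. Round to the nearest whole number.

N ≈ 520

Marked at large before each occasion: Mᵢ = Σⱼ<ᵢ (Cⱼ − Rⱼ) → M1=0, M2=121, M3=190
Σ MᵢCᵢ = 0·121 + 121·89 + 190·50 = 0 + 10769 + 9500 = 20269
Σ Rᵢ = 0 + 20 + 19 = 39
N̂ = 20269 / 39 ≈ 519.7 → 520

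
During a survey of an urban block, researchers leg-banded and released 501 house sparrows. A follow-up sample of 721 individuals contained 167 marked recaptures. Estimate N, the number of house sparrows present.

N = 2163

Lincoln-Petersen assumes M/N = R/C, so N = M·C / R.
N = (501 × 721) / 167 = 361221 / 167 = 2163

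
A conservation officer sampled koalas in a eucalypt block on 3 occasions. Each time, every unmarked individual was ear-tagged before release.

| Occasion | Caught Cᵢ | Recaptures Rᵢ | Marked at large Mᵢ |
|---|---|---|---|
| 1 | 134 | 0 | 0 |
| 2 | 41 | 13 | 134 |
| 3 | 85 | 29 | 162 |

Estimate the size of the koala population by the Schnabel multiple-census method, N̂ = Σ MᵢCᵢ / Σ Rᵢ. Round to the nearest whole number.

Σ MᵢCᵢ = 0·134 + 134·41 + 162·85 = 0 + 5494 + 13770 = 19264
Σ Rᵢ = 0 + 13 + 29 = 42
N̂ = 19264 / 42 ≈ 458.7 → 459

N ≈ 459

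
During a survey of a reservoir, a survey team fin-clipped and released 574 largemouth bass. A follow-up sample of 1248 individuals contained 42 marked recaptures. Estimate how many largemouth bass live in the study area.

N = 17,056

The marked fraction in the recapture sample should equal the marked fraction in the population: 42/1248 = 574/N.
N = (574 × 1248) / 42 = 716352 / 42 = 17056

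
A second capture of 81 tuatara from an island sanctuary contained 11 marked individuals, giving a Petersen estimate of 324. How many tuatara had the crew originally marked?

M = 44

From N = M·C/R: M = N·R / C = 324·11 / 81 = 3564 / 81 = 44.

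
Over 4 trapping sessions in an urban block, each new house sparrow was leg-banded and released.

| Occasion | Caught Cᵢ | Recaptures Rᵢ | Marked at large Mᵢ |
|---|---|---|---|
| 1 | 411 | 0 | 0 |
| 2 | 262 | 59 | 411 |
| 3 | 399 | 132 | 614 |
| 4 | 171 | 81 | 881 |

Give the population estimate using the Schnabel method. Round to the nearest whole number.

Σ MᵢCᵢ = 0·411 + 411·262 + 614·399 + 881·171 = 0 + 107682 + 244986 + 150651 = 503319
Σ Rᵢ = 0 + 59 + 132 + 81 = 272
N̂ = 503319 / 272 ≈ 1850.4 → 1850

N ≈ 1850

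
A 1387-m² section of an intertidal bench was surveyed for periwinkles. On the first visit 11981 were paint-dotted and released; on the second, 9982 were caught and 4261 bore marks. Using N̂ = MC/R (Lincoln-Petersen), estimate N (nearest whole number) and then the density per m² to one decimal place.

N̂ = 11981·9982/4261 = 119594342/4261 ≈ 28067.2 → 28067
Density = N̂ / area = 28067 / 1387 ≈ 20.24 → 20.2 per m²

density ≈ 20.2 periwinkles per m²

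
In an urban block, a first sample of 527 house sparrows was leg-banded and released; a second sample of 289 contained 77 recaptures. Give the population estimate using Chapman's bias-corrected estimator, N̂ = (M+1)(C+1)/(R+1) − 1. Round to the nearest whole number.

N ≈ 1962

N̂ = (527+1)(289+1)/(77+1) − 1 = 528·290/78 − 1
= 153120/78 − 1 ≈ 1963.1 − 1 ≈ 1962.1 → 1962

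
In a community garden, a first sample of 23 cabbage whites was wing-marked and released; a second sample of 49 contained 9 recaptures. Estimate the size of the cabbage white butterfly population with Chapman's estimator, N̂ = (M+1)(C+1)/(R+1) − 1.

N = 119

N̂ = (23+1)(49+1)/(9+1) − 1 = 24·50/10 − 1
= 1200/10 − 1 = 120 − 1 = 119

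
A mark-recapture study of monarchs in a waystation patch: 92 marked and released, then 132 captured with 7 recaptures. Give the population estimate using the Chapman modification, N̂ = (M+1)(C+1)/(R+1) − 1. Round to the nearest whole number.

N ≈ 1545

N̂ = (92+1)(132+1)/(7+1) − 1 = 93·133/8 − 1
= 12369/8 − 1 ≈ 1546.1 − 1 ≈ 1545.1 → 1545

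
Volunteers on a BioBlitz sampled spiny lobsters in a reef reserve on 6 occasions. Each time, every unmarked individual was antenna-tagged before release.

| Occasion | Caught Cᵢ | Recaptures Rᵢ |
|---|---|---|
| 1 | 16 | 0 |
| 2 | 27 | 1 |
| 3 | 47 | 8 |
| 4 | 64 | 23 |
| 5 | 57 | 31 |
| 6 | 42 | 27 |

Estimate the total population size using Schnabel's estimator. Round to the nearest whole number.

Marked at large before each occasion: Mᵢ = Σⱼ<ᵢ (Cⱼ − Rⱼ) → M1=0, M2=16, M3=42, M4=81, M5=122, M6=148
Σ MᵢCᵢ = 0·16 + 16·27 + 42·47 + 81·64 + 122·57 + 148·42 = 0 + 432 + 1974 + 5184 + 6954 + 6216 = 20760
Σ Rᵢ = 0 + 1 + 8 + 23 + 31 + 27 = 90
N̂ = 20760 / 90 ≈ 230.7 → 231

N ≈ 231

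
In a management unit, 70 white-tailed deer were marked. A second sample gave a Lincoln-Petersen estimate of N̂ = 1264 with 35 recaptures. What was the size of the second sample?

C = 632

From N = M·C/R: C = N·R / M = 1264·35 / 70 = 44240 / 70 = 632.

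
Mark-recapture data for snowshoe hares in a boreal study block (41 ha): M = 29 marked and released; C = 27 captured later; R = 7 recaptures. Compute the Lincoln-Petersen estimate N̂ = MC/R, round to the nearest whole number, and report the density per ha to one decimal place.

N̂ = 29·27/7 = 783/7 ≈ 111.9 → 112
Density = N̂ / area = 112 / 41 ≈ 2.73 → 2.7 per ha

density ≈ 2.7 snowshoe hares per ha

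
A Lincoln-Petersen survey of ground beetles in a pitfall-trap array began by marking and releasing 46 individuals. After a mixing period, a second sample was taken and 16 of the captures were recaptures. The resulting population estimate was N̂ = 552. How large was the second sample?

From N = M·C/R: C = N·R / M = 552·16 / 46 = 8832 / 46 = 192.

C = 192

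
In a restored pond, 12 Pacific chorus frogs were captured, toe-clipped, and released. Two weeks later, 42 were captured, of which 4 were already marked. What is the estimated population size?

If marked individuals mix randomly, R/C ≈ M/N, giving N ≈ M·C/R.
N = (12 × 42) / 4 = 504 / 4 = 126

N = 126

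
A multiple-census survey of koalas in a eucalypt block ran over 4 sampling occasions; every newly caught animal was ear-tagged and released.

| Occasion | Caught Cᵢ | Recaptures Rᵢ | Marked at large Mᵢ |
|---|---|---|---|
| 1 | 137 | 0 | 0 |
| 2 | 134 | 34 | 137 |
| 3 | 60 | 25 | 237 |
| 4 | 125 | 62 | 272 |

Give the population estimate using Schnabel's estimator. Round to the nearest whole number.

Σ MᵢCᵢ = 0·137 + 137·134 + 237·60 + 272·125 = 0 + 18358 + 14220 + 34000 = 66578
Σ Rᵢ = 0 + 34 + 25 + 62 = 121
N̂ = 66578 / 121 ≈ 550.2 → 550

N ≈ 550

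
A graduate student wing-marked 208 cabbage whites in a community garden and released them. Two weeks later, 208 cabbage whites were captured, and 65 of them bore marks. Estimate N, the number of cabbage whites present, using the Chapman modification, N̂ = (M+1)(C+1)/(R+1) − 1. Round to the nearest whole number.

N ≈ 661

N̂ = (208+1)(208+1)/(65+1) − 1 = 209·209/66 − 1
= 43681/66 − 1 ≈ 661.8 − 1 ≈ 660.8 → 661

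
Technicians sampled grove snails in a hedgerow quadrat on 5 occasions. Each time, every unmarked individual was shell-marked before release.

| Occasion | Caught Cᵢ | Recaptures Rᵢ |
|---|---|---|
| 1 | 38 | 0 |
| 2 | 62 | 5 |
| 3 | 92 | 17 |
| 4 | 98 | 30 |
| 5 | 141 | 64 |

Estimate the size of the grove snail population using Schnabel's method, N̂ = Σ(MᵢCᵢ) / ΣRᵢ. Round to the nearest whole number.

N ≈ 529

Marked at large before each occasion: Mᵢ = Σⱼ<ᵢ (Cⱼ − Rⱼ) → M1=0, M2=38, M3=95, M4=170, M5=238
Σ MᵢCᵢ = 0·38 + 38·62 + 95·92 + 170·98 + 238·141 = 0 + 2356 + 8740 + 16660 + 33558 = 61314
Σ Rᵢ = 0 + 5 + 17 + 30 + 64 = 116
N̂ = 61314 / 116 ≈ 528.6 → 529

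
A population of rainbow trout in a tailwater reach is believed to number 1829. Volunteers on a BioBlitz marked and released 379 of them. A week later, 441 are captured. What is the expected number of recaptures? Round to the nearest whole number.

expected recaptures ≈ 91

The marked fraction of the population is 379/1829, so in a sample of 441 expect C·(M/N) marked.
E[R] = 379 × 441 / 1829 = 167139 / 1829 ≈ 91.4 → 91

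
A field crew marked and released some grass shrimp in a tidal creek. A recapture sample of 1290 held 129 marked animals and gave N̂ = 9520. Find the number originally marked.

M = 952

From N = M·C/R: M = N·R / C = 9520·129 / 1290 = 1228080 / 1290 = 952.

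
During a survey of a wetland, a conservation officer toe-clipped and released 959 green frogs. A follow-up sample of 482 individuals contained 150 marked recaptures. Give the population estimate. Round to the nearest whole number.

N = (959 × 482) / 150 = 462238 / 150 ≈ 3081.6 → 3082

N ≈ 3082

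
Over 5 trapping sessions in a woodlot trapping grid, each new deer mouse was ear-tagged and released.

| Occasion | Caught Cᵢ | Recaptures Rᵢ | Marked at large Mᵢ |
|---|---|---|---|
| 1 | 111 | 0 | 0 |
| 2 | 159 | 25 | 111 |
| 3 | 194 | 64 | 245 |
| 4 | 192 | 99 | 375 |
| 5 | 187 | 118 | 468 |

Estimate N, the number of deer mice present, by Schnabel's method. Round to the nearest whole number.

Σ MᵢCᵢ = 0·111 + 111·159 + 245·194 + 375·192 + 468·187 = 0 + 17649 + 47530 + 72000 + 87516 = 224695
Σ Rᵢ = 0 + 25 + 64 + 99 + 118 = 306
N̂ = 224695 / 306 ≈ 734.3 → 734

N ≈ 734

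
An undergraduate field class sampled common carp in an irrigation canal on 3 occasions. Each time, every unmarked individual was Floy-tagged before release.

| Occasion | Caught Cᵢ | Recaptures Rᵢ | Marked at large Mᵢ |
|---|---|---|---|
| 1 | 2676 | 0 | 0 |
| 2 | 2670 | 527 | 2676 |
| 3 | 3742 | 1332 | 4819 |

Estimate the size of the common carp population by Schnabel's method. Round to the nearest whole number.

Σ MᵢCᵢ = 0·2676 + 2676·2670 + 4819·3742 = 0 + 7144920 + 18032698 = 25177618
Σ Rᵢ = 0 + 527 + 1332 = 1859
N̂ = 25177618 / 1859 ≈ 13543.6 → 13544

N ≈ 13,544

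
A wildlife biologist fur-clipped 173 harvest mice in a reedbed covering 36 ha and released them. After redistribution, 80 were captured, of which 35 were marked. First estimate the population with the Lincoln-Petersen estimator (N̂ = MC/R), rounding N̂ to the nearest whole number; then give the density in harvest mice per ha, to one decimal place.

density ≈ 11.0 harvest mice per ha

N̂ = 173·80/35 = 13840/35 ≈ 395.4 → 395
Density = N̂ / area = 395 / 36 ≈ 10.97 → 11.0 per ha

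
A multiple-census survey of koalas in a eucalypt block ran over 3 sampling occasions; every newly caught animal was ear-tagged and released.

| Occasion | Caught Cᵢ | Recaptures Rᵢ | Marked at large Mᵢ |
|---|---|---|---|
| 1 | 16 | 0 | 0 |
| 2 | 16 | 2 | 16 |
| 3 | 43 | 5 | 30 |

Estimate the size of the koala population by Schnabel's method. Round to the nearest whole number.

N ≈ 221

Σ MᵢCᵢ = 0·16 + 16·16 + 30·43 = 0 + 256 + 1290 = 1546
Σ Rᵢ = 0 + 2 + 5 = 7
N̂ = 1546 / 7 ≈ 220.9 → 221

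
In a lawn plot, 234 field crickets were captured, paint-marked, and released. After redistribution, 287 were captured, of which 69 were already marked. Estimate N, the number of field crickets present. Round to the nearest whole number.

N = (234 × 287) / 69 = 67158 / 69 ≈ 973.3 → 973

N ≈ 973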